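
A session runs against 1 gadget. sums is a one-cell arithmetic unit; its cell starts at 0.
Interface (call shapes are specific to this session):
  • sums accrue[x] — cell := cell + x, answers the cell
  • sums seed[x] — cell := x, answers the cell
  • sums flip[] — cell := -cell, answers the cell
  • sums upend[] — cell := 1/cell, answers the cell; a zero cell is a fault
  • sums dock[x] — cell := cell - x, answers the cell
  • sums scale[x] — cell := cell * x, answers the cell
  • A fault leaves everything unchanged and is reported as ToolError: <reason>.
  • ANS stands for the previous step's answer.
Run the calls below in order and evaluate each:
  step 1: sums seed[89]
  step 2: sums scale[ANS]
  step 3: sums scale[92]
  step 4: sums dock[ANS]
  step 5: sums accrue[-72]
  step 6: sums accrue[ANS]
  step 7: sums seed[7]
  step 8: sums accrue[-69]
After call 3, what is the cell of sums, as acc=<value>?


Answer: acc=728732

Derivation:
$ sums seed x: 89
= 89
$ sums scale x: ANS
= 7921
$ sums scale x: 92
= 728732
$ sums dock x: ANS
= 0
$ sums accrue x: -72
= -72
$ sums accrue x: ANS
= -144
$ sums seed x: 7
= 7
$ sums accrue x: -69
= -62


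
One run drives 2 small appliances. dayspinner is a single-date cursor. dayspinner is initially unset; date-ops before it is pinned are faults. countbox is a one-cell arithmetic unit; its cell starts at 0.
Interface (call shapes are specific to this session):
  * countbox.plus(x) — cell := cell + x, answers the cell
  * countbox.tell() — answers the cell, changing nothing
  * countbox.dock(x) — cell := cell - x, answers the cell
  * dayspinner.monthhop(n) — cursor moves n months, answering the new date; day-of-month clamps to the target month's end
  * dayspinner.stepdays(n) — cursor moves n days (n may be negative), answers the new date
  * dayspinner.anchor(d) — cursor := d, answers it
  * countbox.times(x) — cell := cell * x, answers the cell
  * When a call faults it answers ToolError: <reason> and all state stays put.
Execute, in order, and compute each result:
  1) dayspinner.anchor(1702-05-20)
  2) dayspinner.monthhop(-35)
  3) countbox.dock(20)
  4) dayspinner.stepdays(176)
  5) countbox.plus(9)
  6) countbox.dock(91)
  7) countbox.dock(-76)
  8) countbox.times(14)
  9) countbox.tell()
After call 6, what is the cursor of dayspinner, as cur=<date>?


→ dayspinner.anchor(d='1702-05-20')
← 1702-05-20
→ dayspinner.monthhop(n='-35')
← 1699-06-20
→ countbox.dock(x='20')
← -20
→ dayspinner.stepdays(n='176')
← 1699-12-13
→ countbox.plus(x='9')
← -11
→ countbox.dock(x='91')
← -102
→ countbox.dock(x='-76')
← -26
→ countbox.times(x='14')
← -364
→ countbox.tell()
← -364

Answer: cur=1699-12-13


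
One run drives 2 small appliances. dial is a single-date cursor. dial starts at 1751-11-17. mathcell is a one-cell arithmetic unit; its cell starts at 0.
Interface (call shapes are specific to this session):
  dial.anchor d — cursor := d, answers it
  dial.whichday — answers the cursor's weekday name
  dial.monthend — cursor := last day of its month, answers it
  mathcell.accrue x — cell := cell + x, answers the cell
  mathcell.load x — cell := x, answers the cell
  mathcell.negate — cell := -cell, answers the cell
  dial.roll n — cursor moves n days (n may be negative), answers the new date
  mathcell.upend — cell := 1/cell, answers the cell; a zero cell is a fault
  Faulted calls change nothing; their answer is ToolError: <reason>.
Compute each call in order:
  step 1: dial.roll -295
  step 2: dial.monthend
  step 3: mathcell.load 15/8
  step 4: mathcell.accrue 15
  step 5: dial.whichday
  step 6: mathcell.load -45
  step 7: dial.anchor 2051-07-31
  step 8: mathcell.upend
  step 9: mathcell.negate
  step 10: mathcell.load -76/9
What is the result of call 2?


Answer: 1751-01-31

Derivation:
>>> dial.roll -295
= 1751-01-26
>>> dial.monthend
= 1751-01-31
>>> mathcell.load 15/8
= 15/8
>>> mathcell.accrue 15
= 135/8
>>> dial.whichday
= Sunday
>>> mathcell.load -45
= -45
>>> dial.anchor 2051-07-31
= 2051-07-31
>>> mathcell.upend
= -1/45
>>> mathcell.negate
= 1/45
>>> mathcell.load -76/9
= -76/9


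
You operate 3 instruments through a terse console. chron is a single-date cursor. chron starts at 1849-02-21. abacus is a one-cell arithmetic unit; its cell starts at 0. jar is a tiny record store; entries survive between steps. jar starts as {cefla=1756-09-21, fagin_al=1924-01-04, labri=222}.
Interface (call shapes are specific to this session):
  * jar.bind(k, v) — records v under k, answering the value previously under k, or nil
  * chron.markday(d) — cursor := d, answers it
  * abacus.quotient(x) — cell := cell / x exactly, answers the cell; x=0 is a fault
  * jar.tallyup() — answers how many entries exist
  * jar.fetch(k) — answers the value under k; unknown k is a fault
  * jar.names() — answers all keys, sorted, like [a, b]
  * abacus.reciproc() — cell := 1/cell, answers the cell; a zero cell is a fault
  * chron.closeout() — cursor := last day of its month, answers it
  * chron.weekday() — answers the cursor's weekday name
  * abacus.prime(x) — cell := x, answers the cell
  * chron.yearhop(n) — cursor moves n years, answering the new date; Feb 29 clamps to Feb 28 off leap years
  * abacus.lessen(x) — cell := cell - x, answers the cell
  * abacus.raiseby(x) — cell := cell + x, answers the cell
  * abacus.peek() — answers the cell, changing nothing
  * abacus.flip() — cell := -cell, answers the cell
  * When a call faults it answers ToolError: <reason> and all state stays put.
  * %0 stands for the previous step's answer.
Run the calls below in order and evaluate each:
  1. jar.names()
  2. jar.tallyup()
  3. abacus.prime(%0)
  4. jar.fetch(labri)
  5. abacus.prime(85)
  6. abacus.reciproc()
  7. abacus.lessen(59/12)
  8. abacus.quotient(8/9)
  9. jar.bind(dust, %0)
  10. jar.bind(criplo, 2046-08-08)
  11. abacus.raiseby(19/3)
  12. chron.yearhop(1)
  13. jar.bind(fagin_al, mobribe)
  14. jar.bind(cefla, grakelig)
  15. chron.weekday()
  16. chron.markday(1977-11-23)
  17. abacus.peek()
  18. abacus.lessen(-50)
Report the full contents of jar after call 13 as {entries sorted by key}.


Answer: {cefla=1756-09-21, criplo=2046-08-08, dust=-15009/2720, fagin_al=mobribe, labri=222}

Derivation:
[in] jar.names
:: [cefla, fagin_al, labri]
[in] jar.tallyup
:: 3
[in] abacus.prime x: %0
:: 3
[in] jar.fetch k: labri
:: 222
[in] abacus.prime x: 85
:: 85
[in] abacus.reciproc
:: 1/85
[in] abacus.lessen x: 59/12
:: -5003/1020
[in] abacus.quotient x: 8/9
:: -15009/2720
[in] jar.bind k: dust v: %0
:: nil
[in] jar.bind k: criplo v: 2046-08-08
:: nil
[in] abacus.raiseby x: 19/3
:: 6653/8160
[in] chron.yearhop n: 1
:: 1850-02-21
[in] jar.bind k: fagin_al v: mobribe
:: 1924-01-04
[in] jar.bind k: cefla v: grakelig
:: 1756-09-21
[in] chron.weekday
:: Thursday
[in] chron.markday d: 1977-11-23
:: 1977-11-23
[in] abacus.peek
:: 6653/8160
[in] abacus.lessen x: -50
:: 414653/8160


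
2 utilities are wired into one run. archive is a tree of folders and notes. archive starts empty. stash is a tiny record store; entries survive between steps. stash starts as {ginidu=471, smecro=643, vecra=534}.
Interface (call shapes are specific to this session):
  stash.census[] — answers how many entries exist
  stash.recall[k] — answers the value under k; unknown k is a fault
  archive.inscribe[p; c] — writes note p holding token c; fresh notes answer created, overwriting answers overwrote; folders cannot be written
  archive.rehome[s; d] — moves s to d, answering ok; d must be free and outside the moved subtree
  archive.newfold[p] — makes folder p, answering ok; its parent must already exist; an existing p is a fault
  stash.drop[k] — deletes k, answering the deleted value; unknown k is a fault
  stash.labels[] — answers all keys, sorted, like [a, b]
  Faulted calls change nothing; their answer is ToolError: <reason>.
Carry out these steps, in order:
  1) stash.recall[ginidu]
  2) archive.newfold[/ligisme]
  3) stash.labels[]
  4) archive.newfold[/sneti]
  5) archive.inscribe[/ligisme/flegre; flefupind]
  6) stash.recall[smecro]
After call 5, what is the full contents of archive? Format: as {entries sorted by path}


Answer: {ligisme/, ligisme/flegre=flefupind, sneti/}

Derivation:
Then stash.recall using ginidu: 471.
Now I run archive.newfold using /ligisme, → ok.
I run stash.labels: [ginidu, smecro, vecra].
Next I call archive.newfold using /sneti, — result: ok.
Next I call archive.inscribe using /ligisme/flegre, flefupind, which returns created.
Using stash.recall using smecro, giving 643.


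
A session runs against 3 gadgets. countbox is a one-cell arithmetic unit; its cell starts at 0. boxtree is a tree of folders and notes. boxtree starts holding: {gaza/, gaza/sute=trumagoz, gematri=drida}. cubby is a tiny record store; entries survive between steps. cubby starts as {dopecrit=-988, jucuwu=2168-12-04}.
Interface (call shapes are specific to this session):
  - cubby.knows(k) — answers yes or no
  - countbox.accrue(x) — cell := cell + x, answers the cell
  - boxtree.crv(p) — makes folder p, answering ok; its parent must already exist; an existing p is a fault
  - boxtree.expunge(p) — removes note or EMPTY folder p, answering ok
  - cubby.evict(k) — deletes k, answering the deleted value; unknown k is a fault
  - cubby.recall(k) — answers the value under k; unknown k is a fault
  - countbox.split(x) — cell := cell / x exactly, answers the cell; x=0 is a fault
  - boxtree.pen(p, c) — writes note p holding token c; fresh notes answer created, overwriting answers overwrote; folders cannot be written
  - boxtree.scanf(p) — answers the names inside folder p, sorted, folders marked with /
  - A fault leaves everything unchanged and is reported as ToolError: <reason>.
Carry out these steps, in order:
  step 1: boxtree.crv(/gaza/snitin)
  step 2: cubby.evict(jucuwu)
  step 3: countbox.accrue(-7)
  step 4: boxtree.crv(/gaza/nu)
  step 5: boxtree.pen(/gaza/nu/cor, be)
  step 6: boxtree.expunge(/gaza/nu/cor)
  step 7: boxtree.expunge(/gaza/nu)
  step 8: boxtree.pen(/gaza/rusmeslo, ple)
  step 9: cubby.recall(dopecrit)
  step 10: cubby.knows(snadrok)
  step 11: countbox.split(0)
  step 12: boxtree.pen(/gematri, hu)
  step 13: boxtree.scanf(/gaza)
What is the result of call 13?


Answer: [rusmeslo, snitin/, sute]

Derivation:
;; 1. boxtree.crv(p=/gaza/snitin) == ok
;; 2. cubby.evict(k=jucuwu) == 2168-12-04
;; 3. countbox.accrue(x=-7) == -7
;; 4. boxtree.crv(p=/gaza/nu) == ok
;; 5. boxtree.pen(p=/gaza/nu/cor, c=be) == created
;; 6. boxtree.expunge(p=/gaza/nu/cor) == ok
;; 7. boxtree.expunge(p=/gaza/nu) == ok
;; 8. boxtree.pen(p=/gaza/rusmeslo, c=ple) == created
;; 9. cubby.recall(k=dopecrit) == -988
;; 10. cubby.knows(k=snadrok) == no
;; 11. countbox.split(x=0) == ToolError: division by zero
;; 12. boxtree.pen(p=/gematri, c=hu) == overwrote
;; 13. boxtree.scanf(p=/gaza) == [rusmeslo, snitin/, sute]


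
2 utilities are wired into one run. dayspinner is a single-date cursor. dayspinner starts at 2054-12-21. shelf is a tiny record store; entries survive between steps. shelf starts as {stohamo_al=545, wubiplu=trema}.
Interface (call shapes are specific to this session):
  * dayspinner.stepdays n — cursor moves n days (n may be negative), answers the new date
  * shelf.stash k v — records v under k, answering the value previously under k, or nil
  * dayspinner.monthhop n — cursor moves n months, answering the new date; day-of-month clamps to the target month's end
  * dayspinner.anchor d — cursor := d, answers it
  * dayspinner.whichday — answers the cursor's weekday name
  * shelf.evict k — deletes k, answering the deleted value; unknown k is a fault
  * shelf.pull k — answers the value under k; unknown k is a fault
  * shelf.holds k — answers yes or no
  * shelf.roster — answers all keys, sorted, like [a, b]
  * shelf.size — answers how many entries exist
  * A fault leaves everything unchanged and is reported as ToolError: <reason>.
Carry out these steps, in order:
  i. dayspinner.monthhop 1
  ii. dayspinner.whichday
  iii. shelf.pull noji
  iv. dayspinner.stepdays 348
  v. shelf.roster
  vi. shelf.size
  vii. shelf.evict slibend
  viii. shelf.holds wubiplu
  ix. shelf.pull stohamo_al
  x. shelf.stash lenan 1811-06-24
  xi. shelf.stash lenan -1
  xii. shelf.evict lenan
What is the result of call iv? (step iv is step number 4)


Answer: 2056-01-04

Derivation:
I use dayspinner.monthhop on n=1, and see 2055-01-21.
Now I run dayspinner.whichday, → Thursday.
Now I run shelf.pull on k=noji, and see ToolError: no such key noji.
I use dayspinner.stepdays on n=348, which returns 2056-01-04.
Now I run shelf.roster(), yielding [stohamo_al, wubiplu].
Next I call shelf.size, giving 2.
Then shelf.evict on k=slibend, yielding ToolError: no such key slibend.
I invoke shelf.holds on k=wubiplu, and observe yes.
Using shelf.pull on k=stohamo_al, and see 545.
Next I call shelf.stash on k=lenan, v=1811-06-24, — result: nil.
I call shelf.stash on k=lenan, v=-1, and get 1811-06-24.
I run shelf.evict on k=lenan, giving -1.


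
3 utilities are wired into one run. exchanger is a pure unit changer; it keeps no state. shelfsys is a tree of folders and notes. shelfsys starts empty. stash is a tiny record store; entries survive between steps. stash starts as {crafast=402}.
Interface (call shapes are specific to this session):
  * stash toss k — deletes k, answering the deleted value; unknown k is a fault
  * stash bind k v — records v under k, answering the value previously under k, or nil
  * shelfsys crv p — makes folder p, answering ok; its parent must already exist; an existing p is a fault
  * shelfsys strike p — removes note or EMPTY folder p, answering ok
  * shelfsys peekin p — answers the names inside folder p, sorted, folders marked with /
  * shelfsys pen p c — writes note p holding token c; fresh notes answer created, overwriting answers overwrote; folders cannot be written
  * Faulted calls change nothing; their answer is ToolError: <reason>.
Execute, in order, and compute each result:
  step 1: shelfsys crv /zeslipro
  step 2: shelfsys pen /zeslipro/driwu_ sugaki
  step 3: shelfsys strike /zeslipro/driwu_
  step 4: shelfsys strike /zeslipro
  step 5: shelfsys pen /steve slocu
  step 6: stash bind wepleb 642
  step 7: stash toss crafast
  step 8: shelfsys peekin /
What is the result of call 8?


I try shelfsys crv using p='/zeslipro', — result: ok.
Calling shelfsys pen using p='/zeslipro/driwu_', c='sugaki', and observe created.
I try shelfsys strike using p='/zeslipro/driwu_', giving ok.
Next I call shelfsys strike using p='/zeslipro', — result: ok.
Now I run shelfsys pen using p='/steve', c='slocu', yielding created.
Next I call stash bind using k='wepleb', v='642', and observe nil.
Invoking stash toss using k='crafast': 402.
Calling shelfsys peekin using p='/', and see [steve].

Answer: [steve]


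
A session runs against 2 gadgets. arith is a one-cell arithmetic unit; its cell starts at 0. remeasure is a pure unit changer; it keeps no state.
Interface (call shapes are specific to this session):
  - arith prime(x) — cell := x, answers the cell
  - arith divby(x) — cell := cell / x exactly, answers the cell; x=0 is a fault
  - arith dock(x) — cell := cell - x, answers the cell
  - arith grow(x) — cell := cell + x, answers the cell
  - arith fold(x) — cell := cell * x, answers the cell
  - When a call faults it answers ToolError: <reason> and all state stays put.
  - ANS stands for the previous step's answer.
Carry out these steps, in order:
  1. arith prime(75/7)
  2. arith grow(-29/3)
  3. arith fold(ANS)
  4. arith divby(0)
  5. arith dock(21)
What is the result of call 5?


! arith prime(75/7) ~> 75/7
! arith grow(-29/3) ~> 22/21
! arith fold(ANS) ~> 484/441
! arith divby(0) ~> ToolError: division by zero
! arith dock(21) ~> -8777/441

Answer: -8777/441


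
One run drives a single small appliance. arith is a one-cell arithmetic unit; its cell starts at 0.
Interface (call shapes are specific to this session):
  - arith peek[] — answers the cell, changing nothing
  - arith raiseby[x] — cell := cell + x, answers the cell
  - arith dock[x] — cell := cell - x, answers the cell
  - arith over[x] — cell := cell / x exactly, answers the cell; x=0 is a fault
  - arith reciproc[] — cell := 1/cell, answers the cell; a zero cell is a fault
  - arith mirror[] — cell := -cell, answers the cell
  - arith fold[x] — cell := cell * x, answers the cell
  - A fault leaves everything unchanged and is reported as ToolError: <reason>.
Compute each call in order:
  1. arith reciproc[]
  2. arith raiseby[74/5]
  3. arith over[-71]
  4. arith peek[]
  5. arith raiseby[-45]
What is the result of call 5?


Answer: -16049/355

Derivation:
>> arith reciproc()
<< ToolError: reciprocal of zero
>> arith raiseby(74/5)
<< 74/5
>> arith over(-71)
<< -74/355
>> arith peek()
<< -74/355
>> arith raiseby(-45)
<< -16049/355


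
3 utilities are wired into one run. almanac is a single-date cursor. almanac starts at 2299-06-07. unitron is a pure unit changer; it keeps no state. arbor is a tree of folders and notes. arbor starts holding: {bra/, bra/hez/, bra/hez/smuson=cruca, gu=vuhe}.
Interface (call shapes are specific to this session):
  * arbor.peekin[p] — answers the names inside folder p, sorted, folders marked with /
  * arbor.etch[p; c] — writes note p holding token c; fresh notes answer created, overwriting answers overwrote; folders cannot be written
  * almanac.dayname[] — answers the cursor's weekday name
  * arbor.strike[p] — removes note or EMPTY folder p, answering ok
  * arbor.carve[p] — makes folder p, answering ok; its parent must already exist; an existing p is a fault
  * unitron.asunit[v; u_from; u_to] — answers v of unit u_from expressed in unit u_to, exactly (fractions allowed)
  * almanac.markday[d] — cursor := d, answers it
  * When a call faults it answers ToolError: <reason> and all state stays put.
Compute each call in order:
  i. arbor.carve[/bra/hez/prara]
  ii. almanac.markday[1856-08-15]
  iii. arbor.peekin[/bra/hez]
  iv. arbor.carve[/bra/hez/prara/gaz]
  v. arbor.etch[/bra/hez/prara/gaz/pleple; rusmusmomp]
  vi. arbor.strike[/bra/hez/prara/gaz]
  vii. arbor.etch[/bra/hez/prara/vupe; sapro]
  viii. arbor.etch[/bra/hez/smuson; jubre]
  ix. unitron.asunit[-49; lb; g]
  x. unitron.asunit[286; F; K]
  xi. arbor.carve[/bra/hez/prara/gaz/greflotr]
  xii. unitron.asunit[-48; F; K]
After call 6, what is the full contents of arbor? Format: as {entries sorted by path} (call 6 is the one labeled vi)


Answer: {bra/, bra/hez/, bra/hez/prara/, bra/hez/prara/gaz/, bra/hez/prara/gaz/pleple=rusmusmomp, bra/hez/smuson=cruca, gu=vuhe}

Derivation:
;; carve(p→/bra/hez/prara) -> ok
;; markday(d→1856-08-15) -> 1856-08-15
;; peekin(p→/bra/hez) -> [prara/, smuson]
;; carve(p→/bra/hez/prara/gaz) -> ok
;; etch(p→/bra/hez/prara/gaz/pleple, c→rusmusmomp) -> created
;; strike(p→/bra/hez/prara/gaz) -> ToolError: not empty
;; etch(p→/bra/hez/prara/vupe, c→sapro) -> created
;; etch(p→/bra/hez/smuson, c→jubre) -> overwrote
;; asunit(v→-49, u_from→lb, u_to→g) -> -2222602613/100000
;; asunit(v→286, u_from→F, u_to→K) -> 74567/180
;; carve(p→/bra/hez/prara/gaz/greflotr) -> ok
;; asunit(v→-48, u_from→F, u_to→K) -> 41167/180


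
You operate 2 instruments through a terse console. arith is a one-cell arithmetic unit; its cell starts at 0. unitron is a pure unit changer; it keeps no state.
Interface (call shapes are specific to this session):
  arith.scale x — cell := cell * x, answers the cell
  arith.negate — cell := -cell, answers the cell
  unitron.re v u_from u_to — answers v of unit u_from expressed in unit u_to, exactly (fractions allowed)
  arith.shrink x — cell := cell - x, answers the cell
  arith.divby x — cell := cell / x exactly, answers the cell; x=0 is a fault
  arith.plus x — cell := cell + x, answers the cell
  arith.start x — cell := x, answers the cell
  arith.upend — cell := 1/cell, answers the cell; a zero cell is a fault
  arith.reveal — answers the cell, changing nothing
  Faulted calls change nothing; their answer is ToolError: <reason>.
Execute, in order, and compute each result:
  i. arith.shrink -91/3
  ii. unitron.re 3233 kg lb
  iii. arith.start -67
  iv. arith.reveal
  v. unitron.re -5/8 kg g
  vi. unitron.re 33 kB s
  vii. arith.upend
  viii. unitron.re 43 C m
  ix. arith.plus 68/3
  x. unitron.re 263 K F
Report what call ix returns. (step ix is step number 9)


Answer: 4553/201

Derivation:
==> shrink(x=-91/3)
<== 91/3
==> re(v=3233, u_from=kg, u_to=lb)
<== 323300000000/45359237
==> start(x=-67)
<== -67
==> reveal()
<== -67
==> re(v=-5/8, u_from=kg, u_to=g)
<== -625
==> re(v=33, u_from=kB, u_to=s)
<== ToolError: incompatible units
==> upend()
<== -1/67
==> re(v=43, u_from=C, u_to=m)
<== ToolError: incompatible units
==> plus(x=68/3)
<== 4553/201
==> re(v=263, u_from=K, u_to=F)
<== 1373/100


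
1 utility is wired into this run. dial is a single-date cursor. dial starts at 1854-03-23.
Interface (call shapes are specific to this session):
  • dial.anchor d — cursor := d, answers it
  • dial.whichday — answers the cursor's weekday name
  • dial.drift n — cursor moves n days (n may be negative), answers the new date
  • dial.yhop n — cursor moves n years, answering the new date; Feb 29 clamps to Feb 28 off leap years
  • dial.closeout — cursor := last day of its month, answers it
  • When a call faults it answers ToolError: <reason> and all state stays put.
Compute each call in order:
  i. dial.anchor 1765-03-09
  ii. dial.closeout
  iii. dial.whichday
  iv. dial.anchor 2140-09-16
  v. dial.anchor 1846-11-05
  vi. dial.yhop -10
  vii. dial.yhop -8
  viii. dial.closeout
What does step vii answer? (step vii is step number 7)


! dial.anchor(d=1765-03-09) : 1765-03-09
! dial.closeout() : 1765-03-31
! dial.whichday() : Sunday
! dial.anchor(d=2140-09-16) : 2140-09-16
! dial.anchor(d=1846-11-05) : 1846-11-05
! dial.yhop(n=-10) : 1836-11-05
! dial.yhop(n=-8) : 1828-11-05
! dial.closeout() : 1828-11-30

Answer: 1828-11-05


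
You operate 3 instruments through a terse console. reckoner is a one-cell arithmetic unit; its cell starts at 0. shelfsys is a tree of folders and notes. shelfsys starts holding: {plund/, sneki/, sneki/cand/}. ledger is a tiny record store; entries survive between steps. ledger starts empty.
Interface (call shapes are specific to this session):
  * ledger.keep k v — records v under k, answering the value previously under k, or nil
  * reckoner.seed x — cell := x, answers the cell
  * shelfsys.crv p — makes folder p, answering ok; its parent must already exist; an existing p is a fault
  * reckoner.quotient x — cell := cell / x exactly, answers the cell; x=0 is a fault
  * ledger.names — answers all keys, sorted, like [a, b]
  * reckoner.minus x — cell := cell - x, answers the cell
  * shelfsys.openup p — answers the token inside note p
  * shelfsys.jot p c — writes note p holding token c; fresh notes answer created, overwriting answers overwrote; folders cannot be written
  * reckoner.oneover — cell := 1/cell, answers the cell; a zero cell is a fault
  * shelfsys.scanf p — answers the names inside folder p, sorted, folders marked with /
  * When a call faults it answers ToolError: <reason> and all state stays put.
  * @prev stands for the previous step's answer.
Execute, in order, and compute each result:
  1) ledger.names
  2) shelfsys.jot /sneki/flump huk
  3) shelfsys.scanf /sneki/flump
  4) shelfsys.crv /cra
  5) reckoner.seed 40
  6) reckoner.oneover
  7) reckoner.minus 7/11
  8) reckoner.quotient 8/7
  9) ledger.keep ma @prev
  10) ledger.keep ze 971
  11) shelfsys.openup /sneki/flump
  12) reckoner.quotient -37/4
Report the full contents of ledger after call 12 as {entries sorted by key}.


Answer: {ma=-1883/3520, ze=971}

Derivation:
> ledger.names
:: []
> shelfsys.jot p→/sneki/flump c→huk
:: created
> shelfsys.scanf p→/sneki/flump
:: ToolError: not a directory
> shelfsys.crv p→/cra
:: ok
> reckoner.seed x→40
:: 40
> reckoner.oneover
:: 1/40
> reckoner.minus x→7/11
:: -269/440
> reckoner.quotient x→8/7
:: -1883/3520
> ledger.keep k→ma v→@prev
:: nil
> ledger.keep k→ze v→971
:: nil
> shelfsys.openup p→/sneki/flump
:: huk
> reckoner.quotient x→-37/4
:: 1883/32560


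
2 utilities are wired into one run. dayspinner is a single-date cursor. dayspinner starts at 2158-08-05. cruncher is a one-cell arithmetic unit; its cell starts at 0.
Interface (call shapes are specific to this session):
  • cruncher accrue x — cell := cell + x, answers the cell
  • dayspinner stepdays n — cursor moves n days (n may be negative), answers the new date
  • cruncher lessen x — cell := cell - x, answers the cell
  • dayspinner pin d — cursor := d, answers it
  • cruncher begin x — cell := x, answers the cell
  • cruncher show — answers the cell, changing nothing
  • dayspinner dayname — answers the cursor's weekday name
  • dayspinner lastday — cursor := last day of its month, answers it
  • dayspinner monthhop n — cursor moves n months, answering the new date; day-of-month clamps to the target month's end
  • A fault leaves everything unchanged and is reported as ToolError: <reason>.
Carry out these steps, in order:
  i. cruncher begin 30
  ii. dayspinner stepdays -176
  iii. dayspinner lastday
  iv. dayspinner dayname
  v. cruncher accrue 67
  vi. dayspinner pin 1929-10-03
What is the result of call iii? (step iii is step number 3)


Answer: 2158-02-28

Derivation:
==> cruncher begin(x: 30)
<== 30
==> dayspinner stepdays(n: -176)
<== 2158-02-10
==> dayspinner lastday()
<== 2158-02-28
==> dayspinner dayname()
<== Tuesday
==> cruncher accrue(x: 67)
<== 97
==> dayspinner pin(d: 1929-10-03)
<== 1929-10-03


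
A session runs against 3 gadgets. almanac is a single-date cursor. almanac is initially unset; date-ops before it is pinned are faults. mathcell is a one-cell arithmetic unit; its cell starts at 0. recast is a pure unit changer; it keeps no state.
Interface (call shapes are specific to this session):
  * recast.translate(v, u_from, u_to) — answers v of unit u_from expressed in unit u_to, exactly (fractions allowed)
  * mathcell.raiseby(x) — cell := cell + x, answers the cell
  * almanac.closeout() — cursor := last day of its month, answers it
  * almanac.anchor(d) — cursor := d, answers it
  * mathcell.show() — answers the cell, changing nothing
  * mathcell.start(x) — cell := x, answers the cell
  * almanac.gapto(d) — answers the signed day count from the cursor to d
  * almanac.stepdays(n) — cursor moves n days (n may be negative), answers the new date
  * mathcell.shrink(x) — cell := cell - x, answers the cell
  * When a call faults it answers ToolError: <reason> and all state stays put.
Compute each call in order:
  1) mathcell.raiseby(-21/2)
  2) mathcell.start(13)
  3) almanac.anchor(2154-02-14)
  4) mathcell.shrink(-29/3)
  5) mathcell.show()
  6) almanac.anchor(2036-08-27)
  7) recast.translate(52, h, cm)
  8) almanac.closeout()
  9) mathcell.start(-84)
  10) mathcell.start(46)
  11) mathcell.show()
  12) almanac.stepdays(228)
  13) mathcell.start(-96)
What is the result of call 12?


Next I call mathcell.raiseby with -21/2, → -21/2.
I run mathcell.start with 13, → 13.
Now I run almanac.anchor with 2154-02-14: 2154-02-14.
I run mathcell.shrink with -29/3: 68/3.
Then mathcell.show, yielding 68/3.
I try almanac.anchor with 2036-08-27, and observe 2036-08-27.
I run recast.translate with 52, h, cm, giving ToolError: incompatible units.
I call almanac.closeout, which returns 2036-08-31.
I run mathcell.start with -84, → -84.
I use mathcell.start with 46, → 46.
Now I run mathcell.show(), which returns 46.
Now I run almanac.stepdays with 228, and observe 2037-04-16.
Invoking mathcell.start with -96, which returns -96.

Answer: 2037-04-16


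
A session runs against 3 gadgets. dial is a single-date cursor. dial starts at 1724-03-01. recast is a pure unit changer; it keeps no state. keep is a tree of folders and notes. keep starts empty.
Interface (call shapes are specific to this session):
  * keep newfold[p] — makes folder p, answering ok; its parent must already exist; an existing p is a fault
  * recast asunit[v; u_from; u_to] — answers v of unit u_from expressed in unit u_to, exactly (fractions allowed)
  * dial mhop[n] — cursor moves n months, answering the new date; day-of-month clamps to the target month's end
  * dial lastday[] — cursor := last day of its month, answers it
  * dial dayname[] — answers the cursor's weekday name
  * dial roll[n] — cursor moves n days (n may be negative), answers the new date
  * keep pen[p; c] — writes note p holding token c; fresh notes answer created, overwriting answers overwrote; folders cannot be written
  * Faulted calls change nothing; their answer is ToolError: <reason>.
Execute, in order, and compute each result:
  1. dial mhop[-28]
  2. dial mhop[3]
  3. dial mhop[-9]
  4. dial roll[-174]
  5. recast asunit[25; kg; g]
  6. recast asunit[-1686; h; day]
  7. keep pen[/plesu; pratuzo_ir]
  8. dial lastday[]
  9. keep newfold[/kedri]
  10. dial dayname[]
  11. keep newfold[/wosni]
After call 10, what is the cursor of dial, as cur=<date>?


# 1. dial mhop(n=-28) -> 1721-11-01
# 2. dial mhop(n=3) -> 1722-02-01
# 3. dial mhop(n=-9) -> 1721-05-01
# 4. dial roll(n=-174) -> 1720-11-08
# 5. recast asunit(v=25, u_from=kg, u_to=g) -> 25000
# 6. recast asunit(v=-1686, u_from=h, u_to=day) -> -281/4
# 7. keep pen(p=/plesu, c=pratuzo_ir) -> created
# 8. dial lastday() -> 1720-11-30
# 9. keep newfold(p=/kedri) -> ok
# 10. dial dayname() -> Saturday
# 11. keep newfold(p=/wosni) -> ok

Answer: cur=1720-11-30


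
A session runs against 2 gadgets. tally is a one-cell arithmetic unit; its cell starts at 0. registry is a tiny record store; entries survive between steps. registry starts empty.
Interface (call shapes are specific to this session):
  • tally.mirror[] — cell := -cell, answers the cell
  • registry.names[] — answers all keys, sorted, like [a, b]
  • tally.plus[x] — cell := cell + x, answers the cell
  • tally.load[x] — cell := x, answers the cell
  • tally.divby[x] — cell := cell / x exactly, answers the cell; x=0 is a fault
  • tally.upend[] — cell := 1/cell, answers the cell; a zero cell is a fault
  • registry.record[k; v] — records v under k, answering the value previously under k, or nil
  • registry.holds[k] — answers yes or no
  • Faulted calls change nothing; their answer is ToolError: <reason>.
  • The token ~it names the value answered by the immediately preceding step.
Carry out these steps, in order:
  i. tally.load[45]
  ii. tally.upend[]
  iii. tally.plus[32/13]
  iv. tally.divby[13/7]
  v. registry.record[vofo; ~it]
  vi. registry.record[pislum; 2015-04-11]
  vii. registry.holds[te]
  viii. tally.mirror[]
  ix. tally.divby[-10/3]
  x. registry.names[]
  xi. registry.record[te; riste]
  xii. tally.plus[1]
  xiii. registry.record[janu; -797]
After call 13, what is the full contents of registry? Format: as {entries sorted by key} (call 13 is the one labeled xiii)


Answer: {janu=-797, pislum=2015-04-11, te=riste, vofo=10171/7605}

Derivation:
>> tally.load(x: 45)
<< 45
>> tally.upend()
<< 1/45
>> tally.plus(x: 32/13)
<< 1453/585
>> tally.divby(x: 13/7)
<< 10171/7605
>> registry.record(k: vofo, v: ~it)
<< nil
>> registry.record(k: pislum, v: 2015-04-11)
<< nil
>> registry.holds(k: te)
<< no
>> tally.mirror()
<< -10171/7605
>> tally.divby(x: -10/3)
<< 10171/25350
>> registry.names()
<< [pislum, vofo]
>> registry.record(k: te, v: riste)
<< nil
>> tally.plus(x: 1)
<< 35521/25350
>> registry.record(k: janu, v: -797)
<< nil


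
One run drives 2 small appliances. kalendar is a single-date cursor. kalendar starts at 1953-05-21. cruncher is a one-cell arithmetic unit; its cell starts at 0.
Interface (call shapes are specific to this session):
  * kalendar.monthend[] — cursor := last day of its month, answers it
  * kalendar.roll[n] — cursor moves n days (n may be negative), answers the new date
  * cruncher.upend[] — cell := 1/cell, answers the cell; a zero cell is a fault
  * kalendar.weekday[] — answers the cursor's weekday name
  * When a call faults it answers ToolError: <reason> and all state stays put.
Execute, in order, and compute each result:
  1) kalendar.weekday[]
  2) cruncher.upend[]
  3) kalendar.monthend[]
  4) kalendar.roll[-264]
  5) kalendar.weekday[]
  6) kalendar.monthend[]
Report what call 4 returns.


Answer: 1952-09-09

Derivation:
CALL weekday[]
RET  Thursday
CALL upend[]
RET  ToolError: reciprocal of zero
CALL monthend[]
RET  1953-05-31
CALL roll[n: -264]
RET  1952-09-09
CALL weekday[]
RET  Tuesday
CALL monthend[]
RET  1952-09-30


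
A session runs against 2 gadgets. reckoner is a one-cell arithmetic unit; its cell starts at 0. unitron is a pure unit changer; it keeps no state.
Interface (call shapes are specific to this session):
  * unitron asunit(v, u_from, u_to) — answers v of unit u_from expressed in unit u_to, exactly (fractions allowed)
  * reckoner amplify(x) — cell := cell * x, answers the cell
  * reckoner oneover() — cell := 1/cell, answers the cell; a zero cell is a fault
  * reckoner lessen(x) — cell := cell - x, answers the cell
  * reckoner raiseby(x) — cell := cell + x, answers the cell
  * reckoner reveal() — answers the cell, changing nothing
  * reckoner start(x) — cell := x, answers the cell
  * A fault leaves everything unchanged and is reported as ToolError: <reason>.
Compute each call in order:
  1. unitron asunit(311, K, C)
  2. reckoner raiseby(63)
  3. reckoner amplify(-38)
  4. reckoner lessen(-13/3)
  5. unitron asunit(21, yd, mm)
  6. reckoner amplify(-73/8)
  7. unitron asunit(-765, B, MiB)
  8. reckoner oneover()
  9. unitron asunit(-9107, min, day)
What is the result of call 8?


Answer: 24/523337

Derivation:
I try unitron asunit passing v=311, u_from=K, u_to=C, giving 757/20.
Then reckoner raiseby passing x=63, and observe 63.
I run reckoner amplify passing x=-38, giving -2394.
Next I call reckoner lessen passing x=-13/3: -7169/3.
I invoke unitron asunit passing v=21, u_from=yd, u_to=mm, which returns 96012/5.
Calling reckoner amplify passing x=-73/8, giving 523337/24.
I run unitron asunit passing v=-765, u_from=B, u_to=MiB, yielding -765/1048576.
I use reckoner oneover, and get 24/523337.
Calling unitron asunit passing v=-9107, u_from=min, u_to=day, which returns -9107/1440.


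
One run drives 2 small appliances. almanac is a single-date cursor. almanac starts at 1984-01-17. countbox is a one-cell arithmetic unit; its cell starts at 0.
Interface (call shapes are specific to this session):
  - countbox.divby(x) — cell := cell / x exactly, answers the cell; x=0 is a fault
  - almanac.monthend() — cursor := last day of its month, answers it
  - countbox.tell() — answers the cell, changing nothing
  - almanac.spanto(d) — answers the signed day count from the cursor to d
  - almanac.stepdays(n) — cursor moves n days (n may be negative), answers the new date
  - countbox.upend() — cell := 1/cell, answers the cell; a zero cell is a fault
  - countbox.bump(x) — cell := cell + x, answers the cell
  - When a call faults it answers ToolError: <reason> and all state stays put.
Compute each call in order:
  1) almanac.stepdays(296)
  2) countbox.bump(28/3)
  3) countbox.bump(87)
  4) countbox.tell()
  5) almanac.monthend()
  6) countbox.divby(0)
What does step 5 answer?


CALL almanac.stepdays[n: 296]
RET  1984-11-08
CALL countbox.bump[x: 28/3]
RET  28/3
CALL countbox.bump[x: 87]
RET  289/3
CALL countbox.tell[]
RET  289/3
CALL almanac.monthend[]
RET  1984-11-30
CALL countbox.divby[x: 0]
RET  ToolError: division by zero

Answer: 1984-11-30


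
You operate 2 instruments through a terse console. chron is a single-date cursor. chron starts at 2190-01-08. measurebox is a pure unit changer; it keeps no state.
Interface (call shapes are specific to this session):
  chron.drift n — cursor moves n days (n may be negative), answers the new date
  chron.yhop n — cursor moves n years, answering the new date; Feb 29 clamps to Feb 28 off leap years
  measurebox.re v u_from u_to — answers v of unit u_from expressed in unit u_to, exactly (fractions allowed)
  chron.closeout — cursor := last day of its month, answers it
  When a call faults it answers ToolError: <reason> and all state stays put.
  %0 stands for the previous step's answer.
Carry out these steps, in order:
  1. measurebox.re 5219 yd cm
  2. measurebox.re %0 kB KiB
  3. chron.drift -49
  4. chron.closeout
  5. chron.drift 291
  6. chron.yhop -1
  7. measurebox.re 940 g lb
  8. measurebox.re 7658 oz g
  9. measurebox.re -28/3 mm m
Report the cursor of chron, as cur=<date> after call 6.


-- 1. measurebox.re(v=5219, u_from=yd, u_to=cm) => 11930634/25
-- 2. measurebox.re(v=%0, u_from=kB, u_to=KiB) => 29826585/64
-- 3. chron.drift(n=-49) => 2189-11-20
-- 4. chron.closeout() => 2189-11-30
-- 5. chron.drift(n=291) => 2190-09-17
-- 6. chron.yhop(n=-1) => 2189-09-17
-- 7. measurebox.re(v=940, u_from=g, u_to=lb) => 94000000/45359237
-- 8. measurebox.re(v=7658, u_from=oz, u_to=g) => 173680518473/800000
-- 9. measurebox.re(v=-28/3, u_from=mm, u_to=m) => -7/750

Answer: cur=2189-09-17


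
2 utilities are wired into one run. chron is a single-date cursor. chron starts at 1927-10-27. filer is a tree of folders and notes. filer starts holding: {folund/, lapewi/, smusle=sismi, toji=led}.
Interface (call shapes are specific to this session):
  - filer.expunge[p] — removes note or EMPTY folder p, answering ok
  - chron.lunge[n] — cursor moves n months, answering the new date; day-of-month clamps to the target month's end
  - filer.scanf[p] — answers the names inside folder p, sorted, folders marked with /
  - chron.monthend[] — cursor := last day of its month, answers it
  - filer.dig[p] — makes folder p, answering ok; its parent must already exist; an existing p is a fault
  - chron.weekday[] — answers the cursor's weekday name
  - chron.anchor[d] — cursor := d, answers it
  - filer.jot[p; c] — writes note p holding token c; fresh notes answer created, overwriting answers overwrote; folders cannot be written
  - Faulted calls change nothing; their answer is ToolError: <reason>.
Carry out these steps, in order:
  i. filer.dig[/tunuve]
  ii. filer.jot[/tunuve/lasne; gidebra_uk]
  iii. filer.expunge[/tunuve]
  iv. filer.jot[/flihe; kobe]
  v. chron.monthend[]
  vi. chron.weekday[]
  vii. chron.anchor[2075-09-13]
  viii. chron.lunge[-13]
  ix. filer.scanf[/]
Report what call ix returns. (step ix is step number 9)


Answer: [flihe, folund/, lapewi/, smusle, toji, tunuve/]

Derivation:
Invoking filer.dig passing p→/tunuve: ok.
I run filer.jot passing p→/tunuve/lasne, c→gidebra_uk, yielding created.
Invoking filer.expunge passing p→/tunuve, and see ToolError: not empty.
Now I run filer.jot passing p→/flihe, c→kobe, — result: created.
I use chron.monthend, and observe 1927-10-31.
I invoke chron.weekday, which returns Monday.
I run chron.anchor passing d→2075-09-13, which returns 2075-09-13.
Calling chron.lunge passing n→-13, → 2074-08-13.
I run filer.scanf passing p→/, — result: [flihe, folund/, lapewi/, smusle, toji, tunuve/].


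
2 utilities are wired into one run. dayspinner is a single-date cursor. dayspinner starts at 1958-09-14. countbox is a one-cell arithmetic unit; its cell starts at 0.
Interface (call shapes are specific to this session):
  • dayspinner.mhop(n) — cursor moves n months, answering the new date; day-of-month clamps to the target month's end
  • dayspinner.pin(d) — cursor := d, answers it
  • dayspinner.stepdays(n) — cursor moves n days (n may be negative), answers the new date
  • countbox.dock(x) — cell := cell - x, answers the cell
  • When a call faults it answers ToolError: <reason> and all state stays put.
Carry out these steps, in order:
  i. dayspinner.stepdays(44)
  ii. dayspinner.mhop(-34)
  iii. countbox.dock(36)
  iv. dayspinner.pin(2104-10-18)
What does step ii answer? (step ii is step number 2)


# 1. dayspinner.stepdays(44) => 1958-10-28
# 2. dayspinner.mhop(-34) => 1955-12-28
# 3. countbox.dock(36) => -36
# 4. dayspinner.pin(2104-10-18) => 2104-10-18

Answer: 1955-12-28


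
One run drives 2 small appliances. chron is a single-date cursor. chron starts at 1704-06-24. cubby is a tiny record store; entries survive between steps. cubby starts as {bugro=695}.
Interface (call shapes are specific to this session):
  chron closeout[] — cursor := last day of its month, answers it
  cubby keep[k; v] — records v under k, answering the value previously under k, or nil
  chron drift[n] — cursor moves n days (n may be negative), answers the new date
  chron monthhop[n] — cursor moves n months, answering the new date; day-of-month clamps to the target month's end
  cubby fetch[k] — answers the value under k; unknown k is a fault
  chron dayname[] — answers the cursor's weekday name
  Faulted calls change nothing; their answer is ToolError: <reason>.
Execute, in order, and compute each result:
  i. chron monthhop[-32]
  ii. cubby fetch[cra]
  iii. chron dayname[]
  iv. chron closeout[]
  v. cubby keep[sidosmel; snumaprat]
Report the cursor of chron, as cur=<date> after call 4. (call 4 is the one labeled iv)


I use chron monthhop with n='-32', which returns 1701-10-24.
Then cubby fetch with k='cra', — result: ToolError: no such key cra.
I call chron dayname, — result: Monday.
Using chron closeout, giving 1701-10-31.
I run cubby keep with k='sidosmel', v='snumaprat', → nil.

Answer: cur=1701-10-31
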